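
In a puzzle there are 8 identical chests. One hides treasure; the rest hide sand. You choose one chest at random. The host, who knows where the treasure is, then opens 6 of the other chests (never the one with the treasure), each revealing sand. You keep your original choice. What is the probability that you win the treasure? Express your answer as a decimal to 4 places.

The host can always open 6 empty chests regardless of your choice, so the reveals give no information about your original chest.
P(win by staying) = 1/8 ≈ 0.1250.

0.1250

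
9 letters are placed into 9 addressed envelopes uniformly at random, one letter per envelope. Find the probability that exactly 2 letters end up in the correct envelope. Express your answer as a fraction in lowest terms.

Choose which 2 of the 9 are fixed: C(9,2) = 36 ways.
The remaining 7 must have no fixed point: D(7) = 1854.
P = 36·1854/362880 = 103/560.

103/560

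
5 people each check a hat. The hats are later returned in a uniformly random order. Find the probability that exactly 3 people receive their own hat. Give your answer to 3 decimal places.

0.083

Choose which 3 of the 5 are fixed: C(5,3) = 10 ways.
The remaining 2 must have no fixed point: D(2) = 1.
P = 10·1/120 = 1/12 ≈ 0.083.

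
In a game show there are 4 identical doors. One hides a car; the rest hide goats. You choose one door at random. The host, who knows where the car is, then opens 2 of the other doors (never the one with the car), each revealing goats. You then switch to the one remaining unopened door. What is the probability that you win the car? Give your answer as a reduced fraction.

Your original door holds the car with probability 1/4, so the other 3 collectively hold it with probability 3/4.
The host can always find 2 empty doors to open, so the reveals don't change that 3/4; it is now spread over the 1 remaining unopened door.
P(win by switching) = (3/4) · (1/1) = 3/4.

3/4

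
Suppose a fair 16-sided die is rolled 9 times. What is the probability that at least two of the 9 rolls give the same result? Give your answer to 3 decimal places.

0.940

P(all 9 different) = 16/16 · 15/16 · ··· · 8/16 ≈ 0.060.
P(at least two equal) = 1 − 0.060 = 0.940.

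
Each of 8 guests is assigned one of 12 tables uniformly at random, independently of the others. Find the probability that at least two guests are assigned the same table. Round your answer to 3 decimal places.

It's easier to compute the probability that all 8 are distinct.
P(all distinct) = 12/12 · 11/12 · ··· · 5/12 ≈ 0.046.
So the probability of at least one match is 1 − 0.046 = 0.954.

0.954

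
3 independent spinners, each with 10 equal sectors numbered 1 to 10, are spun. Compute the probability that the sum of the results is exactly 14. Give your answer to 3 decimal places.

0.069

There are 10^3 = 1000 equally likely outcomes.
The number of ordered 3-tuples from {1,…,10} summing to 14 is 69.
P(sum = 14) = 69/1000 ≈ 0.069.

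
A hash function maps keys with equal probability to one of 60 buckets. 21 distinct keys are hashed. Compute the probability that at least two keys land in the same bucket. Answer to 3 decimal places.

0.981

It's easier to compute the probability that all 21 are distinct.
P(all distinct) = 60/60 · 59/60 · ··· · 40/60 ≈ 0.019.
So the probability of at least one match is 1 − 0.019 = 0.981.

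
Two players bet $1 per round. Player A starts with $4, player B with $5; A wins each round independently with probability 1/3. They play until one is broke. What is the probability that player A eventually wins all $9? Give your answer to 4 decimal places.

Let r = q/p = (2/3)/(1/3) = 2. The recurrence P(i) = p·P(i+1) + q·P(i−1) with P(0)=0, P(9)=1 gives P(i) = (1 − r^i)/(1 − r^9).
P(4) = (1 − (2)^4) / (1 − (2)^9) = 15/511 ≈ 0.0294.

0.0294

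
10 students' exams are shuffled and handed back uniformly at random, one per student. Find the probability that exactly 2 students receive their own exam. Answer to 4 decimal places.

0.1839

Choose which 2 of the 10 are fixed: C(10,2) = 45 ways.
The remaining 8 must have no fixed point: D(8) = 14833.
P = 45·14833/3628800 = 2119/11520 ≈ 0.1839.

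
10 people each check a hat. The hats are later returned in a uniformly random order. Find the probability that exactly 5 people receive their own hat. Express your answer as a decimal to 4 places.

0.0031

Choose which 5 of the 10 are fixed: C(10,5) = 252 ways.
The remaining 5 must have no fixed point: D(5) = 44.
P = 252·44/3628800 = 11/3600 ≈ 0.0031.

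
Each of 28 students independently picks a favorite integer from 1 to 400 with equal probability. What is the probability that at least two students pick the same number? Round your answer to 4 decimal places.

It's easier to compute the probability that all 28 are distinct.
P(all distinct) = 400/400 · 399/400 · ··· · 373/400 ≈ 0.3801.
So the probability of at least one match is 1 − 0.3801 = 0.6199.

0.6199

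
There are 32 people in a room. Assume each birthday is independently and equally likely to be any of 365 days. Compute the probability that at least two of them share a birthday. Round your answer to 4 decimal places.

It's easier to compute the probability that all 32 are distinct.
P(all distinct) = 365/365 · 364/365 · ··· · 334/365 ≈ 0.2467.
So the probability of at least one match is 1 − 0.2467 = 0.7533.

0.7533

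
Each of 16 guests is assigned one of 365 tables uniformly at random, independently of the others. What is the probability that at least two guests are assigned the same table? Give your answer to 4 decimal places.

It's easier to compute the probability that all 16 are distinct.
P(all distinct) = 365/365 · 364/365 · ··· · 350/365 ≈ 0.7164.
So the probability of at least one match is 1 − 0.7164 = 0.2836.

0.2836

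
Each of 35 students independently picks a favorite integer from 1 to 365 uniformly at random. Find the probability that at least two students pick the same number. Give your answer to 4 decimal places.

0.8144

It's easier to compute the probability that all 35 are distinct.
P(all distinct) = 365/365 · 364/365 · ··· · 331/365 ≈ 0.1856.
So the probability of at least one match is 1 − 0.1856 = 0.8144.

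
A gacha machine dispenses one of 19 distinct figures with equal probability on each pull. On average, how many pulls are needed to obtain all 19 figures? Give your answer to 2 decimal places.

After i distinct types are collected, each trial gives a new one with probability (19−i)/19, so the expected wait for the next new type is 19/(19−i).
E = 19/19 + 19/18 + 19/17 + 19/16 + 19/15 + 19/14 + 19/13 + 19/12 + 19/11 + 19/10 + 19/9 + 19/8 + 19/7 + 19/6 + 19/5 + 19/4 + 19/3 + 19/2 + 19/1 = 275295799/4084080 ≈ 67.41.

67.41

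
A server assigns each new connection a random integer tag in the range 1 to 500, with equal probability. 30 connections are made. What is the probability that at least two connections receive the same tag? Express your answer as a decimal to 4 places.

It's easier to compute the probability that all 30 are distinct.
P(all distinct) = 500/500 · 499/500 · ··· · 471/500 ≈ 0.4116.
So the probability of at least one match is 1 − 0.4116 = 0.5884.

0.5884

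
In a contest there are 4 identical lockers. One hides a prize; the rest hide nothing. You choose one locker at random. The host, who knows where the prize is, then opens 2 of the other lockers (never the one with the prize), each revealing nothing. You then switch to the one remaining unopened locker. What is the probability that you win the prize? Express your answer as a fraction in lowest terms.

Your original locker holds the prize with probability 1/4, so the other 3 collectively hold it with probability 3/4.
The host can always find 2 empty lockers to open, so the reveals don't change that 3/4; it is now spread over the 1 remaining unopened locker.
P(win by switching) = (3/4) · (1/1) = 3/4.

3/4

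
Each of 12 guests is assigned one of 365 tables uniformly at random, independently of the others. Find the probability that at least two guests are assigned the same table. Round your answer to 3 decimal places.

It's easier to compute the probability that all 12 are distinct.
P(all distinct) = 365/365 · 364/365 · ··· · 354/365 ≈ 0.833.
So the probability of at least one match is 1 − 0.833 = 0.167.

0.167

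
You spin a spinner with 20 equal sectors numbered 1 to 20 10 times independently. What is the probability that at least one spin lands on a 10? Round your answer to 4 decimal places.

0.4013

P(no spin lands on a 10) = (19/20)^10 ≈ 0.5987.
P(at least one) = 1 − 0.5987 = 0.4013.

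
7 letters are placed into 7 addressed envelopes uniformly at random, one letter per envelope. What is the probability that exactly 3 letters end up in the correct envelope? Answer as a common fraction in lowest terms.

Choose which 3 of the 7 are fixed: C(7,3) = 35 ways.
The remaining 4 must have no fixed point: D(4) = 9.
P = 35·9/5040 = 1/16.

1/16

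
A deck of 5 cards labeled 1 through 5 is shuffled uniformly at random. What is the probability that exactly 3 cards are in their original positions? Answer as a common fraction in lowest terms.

1/12

Choose which 3 of the 5 are fixed: C(5,3) = 10 ways.
The remaining 2 must have no fixed point: D(2) = 1.
P = 10·1/120 = 1/12.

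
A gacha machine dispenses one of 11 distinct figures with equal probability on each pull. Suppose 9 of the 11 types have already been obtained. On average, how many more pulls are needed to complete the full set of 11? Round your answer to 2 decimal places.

Starting from 9 distinct types, each trial gives a new one with probability (11−i)/11 when i types are held, so the wait for the next new type is 11/(11−i).
E = 11/2 + 11/1 = 33/2 ≈ 16.50.

16.50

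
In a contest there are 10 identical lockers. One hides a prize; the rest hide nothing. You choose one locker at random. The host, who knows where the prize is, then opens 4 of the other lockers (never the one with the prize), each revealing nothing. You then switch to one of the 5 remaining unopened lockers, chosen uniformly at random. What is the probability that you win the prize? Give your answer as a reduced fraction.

Your original locker holds the prize with probability 1/10, so the other 9 collectively hold it with probability 9/10.
The host can always find 4 empty lockers to open, so the reveals don't change that 9/10; it is now spread over the 5 remaining unopened lockers.
P(win by switching) = (9/10) · (1/5) = 9/50.

9/50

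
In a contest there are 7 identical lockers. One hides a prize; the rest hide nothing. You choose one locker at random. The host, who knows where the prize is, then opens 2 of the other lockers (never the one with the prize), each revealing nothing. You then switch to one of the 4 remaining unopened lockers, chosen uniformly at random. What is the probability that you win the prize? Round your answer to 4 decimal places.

0.2143

Your original locker holds the prize with probability 1/7, so the other 6 collectively hold it with probability 6/7.
The host can always find 2 empty lockers to open, so the reveals don't change that 6/7; it is now spread over the 4 remaining unopened lockers.
P(win by switching) = (6/7) · (1/4) = 3/14 ≈ 0.2143.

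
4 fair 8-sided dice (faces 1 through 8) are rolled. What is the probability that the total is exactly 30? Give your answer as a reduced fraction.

5/2048

There are 8^4 = 4096 equally likely outcomes.
The number of ordered 4-tuples from {1,…,8} summing to 30 is 10.
P(sum = 30) = 10/4096 = 5/2048.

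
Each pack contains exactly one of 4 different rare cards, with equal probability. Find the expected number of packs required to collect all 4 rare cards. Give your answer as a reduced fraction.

After i distinct types are collected, each trial gives a new one with probability (4−i)/4, so the expected wait for the next new type is 4/(4−i).
E = 4/4 + 4/3 + 4/2 + 4/1 = 25/3.

25/3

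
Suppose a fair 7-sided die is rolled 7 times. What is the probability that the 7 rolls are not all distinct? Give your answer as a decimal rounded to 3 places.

P(all 7 different) = 7/7 · 6/7 · ··· · 1/7 ≈ 0.006.
P(at least two equal) = 1 − 0.006 = 0.994.

0.994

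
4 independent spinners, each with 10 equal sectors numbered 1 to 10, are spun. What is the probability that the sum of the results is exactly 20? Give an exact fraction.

There are 10^4 = 10000 equally likely outcomes.
The number of ordered 4-tuples from {1,…,10} summing to 20 is 633.
P(sum = 20) = 633/10000.

633/10000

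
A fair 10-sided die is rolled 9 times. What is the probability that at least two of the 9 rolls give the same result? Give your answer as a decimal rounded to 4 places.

0.9964

P(all 9 different) = 10/10 · 9/10 · ··· · 2/10 ≈ 0.0036.
P(at least two equal) = 1 − 0.0036 = 0.9964.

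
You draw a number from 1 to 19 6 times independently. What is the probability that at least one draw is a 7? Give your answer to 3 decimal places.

0.277

P(no draw is a 7) = (18/19)^6 ≈ 0.723.
P(at least one) = 1 − 0.723 = 0.277.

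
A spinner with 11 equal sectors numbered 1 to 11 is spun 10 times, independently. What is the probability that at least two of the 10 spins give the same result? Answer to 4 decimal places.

0.9985

P(all 10 different) = 11/11 · 10/11 · ··· · 2/11 ≈ 0.0015.
P(at least two equal) = 1 − 0.0015 = 0.9985.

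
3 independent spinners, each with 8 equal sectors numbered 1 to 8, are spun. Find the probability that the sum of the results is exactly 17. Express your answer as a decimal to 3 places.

0.070

There are 8^3 = 512 equally likely outcomes.
The number of ordered 3-tuples from {1,…,8} summing to 17 is 36.
P(sum = 17) = 36/512 = 9/128 ≈ 0.070.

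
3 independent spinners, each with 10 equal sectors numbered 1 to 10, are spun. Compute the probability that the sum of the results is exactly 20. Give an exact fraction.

63/1000

There are 10^3 = 1000 equally likely outcomes.
The number of ordered 3-tuples from {1,…,10} summing to 20 is 63.
P(sum = 20) = 63/1000.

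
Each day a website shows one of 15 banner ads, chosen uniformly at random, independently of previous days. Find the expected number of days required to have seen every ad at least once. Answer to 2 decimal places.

After i distinct types are collected, each trial gives a new one with probability (15−i)/15, so the expected wait for the next new type is 15/(15−i).
E = 15/15 + 15/14 + 15/13 + 15/12 + 15/11 + 15/10 + 15/9 + 15/8 + 15/7 + 15/6 + 15/5 + 15/4 + 15/3 + 15/2 + 15/1 = 1195757/24024 ≈ 49.77.

49.77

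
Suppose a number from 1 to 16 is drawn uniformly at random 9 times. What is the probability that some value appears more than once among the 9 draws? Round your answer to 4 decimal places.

P(all 9 different) = 16/16 · 15/16 · ··· · 8/16 ≈ 0.0604.
P(at least two equal) = 1 − 0.0604 = 0.9396.

0.9396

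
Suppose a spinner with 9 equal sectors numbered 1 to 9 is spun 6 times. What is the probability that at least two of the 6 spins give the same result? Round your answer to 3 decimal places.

P(all 6 different) = 9/9 · 8/9 · ··· · 4/9 ≈ 0.114.
P(at least two equal) = 1 − 0.114 = 0.886.

0.886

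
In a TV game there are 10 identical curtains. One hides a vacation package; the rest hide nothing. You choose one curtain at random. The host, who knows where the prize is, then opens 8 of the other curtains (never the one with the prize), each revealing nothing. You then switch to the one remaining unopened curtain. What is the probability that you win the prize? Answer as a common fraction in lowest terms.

9/10

Your original curtain holds the prize with probability 1/10, so the other 9 collectively hold it with probability 9/10.
The host can always find 8 empty curtains to open, so the reveals don't change that 9/10; it is now spread over the 1 remaining unopened curtain.
P(win by switching) = (9/10) · (1/1) = 9/10.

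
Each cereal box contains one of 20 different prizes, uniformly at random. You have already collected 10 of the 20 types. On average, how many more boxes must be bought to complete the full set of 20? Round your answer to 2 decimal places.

58.58

Starting from 10 distinct types, each trial gives a new one with probability (20−i)/20 when i types are held, so the wait for the next new type is 20/(20−i).
E = 20/10 + 20/9 + 20/8 + 20/7 + 20/6 + 20/5 + 20/4 + 20/3 + 20/2 + 20/1 = 7381/126 ≈ 58.58.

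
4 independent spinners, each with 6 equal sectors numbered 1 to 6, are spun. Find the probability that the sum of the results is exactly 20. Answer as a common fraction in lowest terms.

35/1296

There are 6^4 = 1296 equally likely outcomes.
The number of ordered 4-tuples from {1,…,6} summing to 20 is 35.
P(sum = 20) = 35/1296.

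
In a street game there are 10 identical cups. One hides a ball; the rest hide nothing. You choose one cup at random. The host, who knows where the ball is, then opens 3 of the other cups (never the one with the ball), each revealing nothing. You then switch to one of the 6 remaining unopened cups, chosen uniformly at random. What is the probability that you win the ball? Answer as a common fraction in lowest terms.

3/20

Your original cup holds the ball with probability 1/10, so the other 9 collectively hold it with probability 9/10.
The host can always find 3 empty cups to open, so the reveals don't change that 9/10; it is now spread over the 6 remaining unopened cups.
P(win by switching) = (9/10) · (1/6) = 3/20.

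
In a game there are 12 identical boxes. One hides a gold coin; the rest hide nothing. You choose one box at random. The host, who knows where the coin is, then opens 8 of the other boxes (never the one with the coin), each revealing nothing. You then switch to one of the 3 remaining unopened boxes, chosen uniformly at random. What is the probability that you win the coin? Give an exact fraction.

11/36

Your original box holds the coin with probability 1/12, so the other 11 collectively hold it with probability 11/12.
The host can always find 8 empty boxes to open, so the reveals don't change that 11/12; it is now spread over the 3 remaining unopened boxes.
P(win by switching) = (11/12) · (1/3) = 11/36.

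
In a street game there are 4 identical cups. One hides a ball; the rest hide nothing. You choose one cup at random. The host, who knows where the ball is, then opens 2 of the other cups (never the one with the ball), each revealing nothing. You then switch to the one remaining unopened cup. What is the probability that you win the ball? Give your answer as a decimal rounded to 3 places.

0.750

Your original cup holds the ball with probability 1/4, so the other 3 collectively hold it with probability 3/4.
The host can always find 2 empty cups to open, so the reveals don't change that 3/4; it is now spread over the 1 remaining unopened cup.
P(win by switching) = (3/4) · (1/1) = 3/4 ≈ 0.750.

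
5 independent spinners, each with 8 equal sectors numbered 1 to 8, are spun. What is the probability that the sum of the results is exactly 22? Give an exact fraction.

There are 8^5 = 32768 equally likely outcomes.
The number of ordered 5-tuples from {1,…,8} summing to 22 is 2460.
P(sum = 22) = 2460/32768 = 615/8192.

615/8192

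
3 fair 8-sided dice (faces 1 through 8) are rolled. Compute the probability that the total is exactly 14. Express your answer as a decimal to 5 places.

There are 8^3 = 512 equally likely outcomes.
The number of ordered 3-tuples from {1,…,8} summing to 14 is 48.
P(sum = 14) = 48/512 = 3/32 ≈ 0.09375.

0.09375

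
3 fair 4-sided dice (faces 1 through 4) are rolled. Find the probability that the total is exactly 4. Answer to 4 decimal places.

0.0469

There are 4^3 = 64 equally likely outcomes.
The number of ordered 3-tuples from {1,…,4} summing to 4 is 3.
P(sum = 4) = 3/64 ≈ 0.0469.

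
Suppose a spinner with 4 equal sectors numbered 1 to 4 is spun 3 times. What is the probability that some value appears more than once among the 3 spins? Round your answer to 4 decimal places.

P(all 3 different) = 4/4 · 3/4 · ··· · 2/4 ≈ 0.3750.
P(at least two equal) = 1 − 0.3750 = 0.6250.

0.6250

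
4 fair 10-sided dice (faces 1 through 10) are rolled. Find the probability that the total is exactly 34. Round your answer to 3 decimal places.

There are 10^4 = 10000 equally likely outcomes.
The number of ordered 4-tuples from {1,…,10} summing to 34 is 84.
P(sum = 34) = 84/10000 = 21/2500 ≈ 0.008.

0.008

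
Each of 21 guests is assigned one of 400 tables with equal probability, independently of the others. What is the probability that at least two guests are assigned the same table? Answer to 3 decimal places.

It's easier to compute the probability that all 21 are distinct.
P(all distinct) = 400/400 · 399/400 · ··· · 380/400 ≈ 0.586.
So the probability of at least one match is 1 − 0.586 = 0.414.

0.414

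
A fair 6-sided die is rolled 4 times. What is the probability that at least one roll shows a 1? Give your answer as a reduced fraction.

P(no roll shows a 1) = (5/6)^4 = 625/1296.
P(at least one) = 1 − 625/1296 = 671/1296.

671/1296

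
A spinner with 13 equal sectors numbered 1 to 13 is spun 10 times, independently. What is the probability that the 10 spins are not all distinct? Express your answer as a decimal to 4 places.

0.9925

P(all 10 different) = 13/13 · 12/13 · ··· · 4/13 ≈ 0.0075.
P(at least two equal) = 1 − 0.0075 = 0.9925.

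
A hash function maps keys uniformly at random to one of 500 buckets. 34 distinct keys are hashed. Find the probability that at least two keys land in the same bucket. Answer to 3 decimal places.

0.683

It's easier to compute the probability that all 34 are distinct.
P(all distinct) = 500/500 · 499/500 · ··· · 467/500 ≈ 0.317.
So the probability of at least one match is 1 − 0.317 = 0.683.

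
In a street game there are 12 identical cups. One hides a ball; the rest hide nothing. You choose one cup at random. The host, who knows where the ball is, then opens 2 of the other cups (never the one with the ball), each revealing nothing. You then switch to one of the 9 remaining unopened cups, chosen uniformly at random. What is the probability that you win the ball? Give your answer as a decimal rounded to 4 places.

0.1019

Your original cup holds the ball with probability 1/12, so the other 11 collectively hold it with probability 11/12.
The host can always find 2 empty cups to open, so the reveals don't change that 11/12; it is now spread over the 9 remaining unopened cups.
P(win by switching) = (11/12) · (1/9) = 11/108 ≈ 0.1019.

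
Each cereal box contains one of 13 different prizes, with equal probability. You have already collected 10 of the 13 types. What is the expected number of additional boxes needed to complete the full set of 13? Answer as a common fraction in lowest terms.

143/6

Starting from 10 distinct types, each trial gives a new one with probability (13−i)/13 when i types are held, so the wait for the next new type is 13/(13−i).
E = 13/3 + 13/2 + 13/1 = 143/6.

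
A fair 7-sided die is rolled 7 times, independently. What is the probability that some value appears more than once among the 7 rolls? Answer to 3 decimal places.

0.994

P(all 7 different) = 7/7 · 6/7 · ··· · 1/7 ≈ 0.006.
P(at least two equal) = 1 − 0.006 = 0.994.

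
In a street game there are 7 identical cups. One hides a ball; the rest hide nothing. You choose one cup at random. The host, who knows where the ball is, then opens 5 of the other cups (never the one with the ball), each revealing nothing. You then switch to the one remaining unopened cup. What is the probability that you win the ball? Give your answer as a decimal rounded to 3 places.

Your original cup holds the ball with probability 1/7, so the other 6 collectively hold it with probability 6/7.
The host can always find 5 empty cups to open, so the reveals don't change that 6/7; it is now spread over the 1 remaining unopened cup.
P(win by switching) = (6/7) · (1/1) = 6/7 ≈ 0.857.

0.857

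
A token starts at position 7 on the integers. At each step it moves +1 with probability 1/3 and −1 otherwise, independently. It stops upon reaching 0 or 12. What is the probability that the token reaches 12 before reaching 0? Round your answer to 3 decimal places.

0.031

Let r = q/p = (2/3)/(1/3) = 2. The recurrence P(i) = p·P(i+1) + q·P(i−1) with P(0)=0, P(12)=1 gives P(i) = (1 − r^i)/(1 − r^12).
P(7) = (1 − (2)^7) / (1 − (2)^12) = 127/4095 ≈ 0.031.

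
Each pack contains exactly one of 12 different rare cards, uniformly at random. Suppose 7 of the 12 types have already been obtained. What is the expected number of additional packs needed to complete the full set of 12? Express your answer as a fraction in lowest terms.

137/5

Starting from 7 distinct types, each trial gives a new one with probability (12−i)/12 when i types are held, so the wait for the next new type is 12/(12−i).
E = 12/5 + 12/4 + 12/3 + 12/2 + 12/1 = 137/5.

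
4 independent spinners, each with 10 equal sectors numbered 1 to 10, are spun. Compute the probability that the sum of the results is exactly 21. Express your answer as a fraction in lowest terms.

33/500

There are 10^4 = 10000 equally likely outcomes.
The number of ordered 4-tuples from {1,…,10} summing to 21 is 660.
P(sum = 21) = 660/10000 = 33/500.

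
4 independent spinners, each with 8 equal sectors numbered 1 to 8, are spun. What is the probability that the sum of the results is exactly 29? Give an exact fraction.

5/1024

There are 8^4 = 4096 equally likely outcomes.
The number of ordered 4-tuples from {1,…,8} summing to 29 is 20.
P(sum = 29) = 20/4096 = 5/1024.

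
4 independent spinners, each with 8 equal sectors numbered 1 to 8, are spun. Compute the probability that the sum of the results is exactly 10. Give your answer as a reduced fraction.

21/1024

There are 8^4 = 4096 equally likely outcomes.
The number of ordered 4-tuples from {1,…,8} summing to 10 is 84.
P(sum = 10) = 84/4096 = 21/1024.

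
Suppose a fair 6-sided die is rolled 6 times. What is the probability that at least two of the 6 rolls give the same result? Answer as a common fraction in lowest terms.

P(all 6 different) = 6/6 · 5/6 · ··· · 1/6 = 5/324.
P(at least two equal) = 1 − 5/324 = 319/324.

319/324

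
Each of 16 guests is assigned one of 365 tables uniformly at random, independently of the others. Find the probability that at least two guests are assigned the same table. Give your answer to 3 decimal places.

It's easier to compute the probability that all 16 are distinct.
P(all distinct) = 365/365 · 364/365 · ··· · 350/365 ≈ 0.716.
So the probability of at least one match is 1 − 0.716 = 0.284.

0.284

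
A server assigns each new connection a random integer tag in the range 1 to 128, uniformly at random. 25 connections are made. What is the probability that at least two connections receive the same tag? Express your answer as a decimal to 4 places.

0.9187

It's easier to compute the probability that all 25 are distinct.
P(all distinct) = 128/128 · 127/128 · ··· · 104/128 ≈ 0.0813.
So the probability of at least one match is 1 − 0.0813 = 0.9187.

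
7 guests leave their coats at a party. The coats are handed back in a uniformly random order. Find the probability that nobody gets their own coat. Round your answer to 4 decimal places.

0.3679

This is the derangement probability: permutations of 7 with no fixed point.
D(7) = 7! · (1 − 1/1! + 1/2! − ··· + (−1)^7/7!) = 1854.
P = 1854/5040 = 103/280 ≈ 0.3679.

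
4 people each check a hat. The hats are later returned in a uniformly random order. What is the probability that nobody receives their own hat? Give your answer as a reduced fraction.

This is the derangement probability: permutations of 4 with no fixed point.
D(4) = 4! · (1 − 1/1! + 1/2! − ··· + (−1)^4/4!) = 9.
P = 9/24 = 3/8.

3/8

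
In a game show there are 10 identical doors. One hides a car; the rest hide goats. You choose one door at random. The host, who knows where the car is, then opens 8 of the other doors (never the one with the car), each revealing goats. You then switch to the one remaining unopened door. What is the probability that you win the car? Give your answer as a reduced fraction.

Your original door holds the car with probability 1/10, so the other 9 collectively hold it with probability 9/10.
The host can always find 8 empty doors to open, so the reveals don't change that 9/10; it is now spread over the 1 remaining unopened door.
P(win by switching) = (9/10) · (1/1) = 9/10.

9/10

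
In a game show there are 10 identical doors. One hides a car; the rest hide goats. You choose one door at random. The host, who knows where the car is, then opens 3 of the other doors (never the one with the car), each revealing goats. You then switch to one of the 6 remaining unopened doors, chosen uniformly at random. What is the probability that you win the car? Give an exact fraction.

Your original door holds the car with probability 1/10, so the other 9 collectively hold it with probability 9/10.
The host can always find 3 empty doors to open, so the reveals don't change that 9/10; it is now spread over the 6 remaining unopened doors.
P(win by switching) = (9/10) · (1/6) = 3/20.

3/20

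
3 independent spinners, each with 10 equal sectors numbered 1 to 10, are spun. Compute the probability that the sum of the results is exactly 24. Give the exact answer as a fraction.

7/250

There are 10^3 = 1000 equally likely outcomes.
The number of ordered 3-tuples from {1,…,10} summing to 24 is 28.
P(sum = 24) = 28/1000 = 7/250.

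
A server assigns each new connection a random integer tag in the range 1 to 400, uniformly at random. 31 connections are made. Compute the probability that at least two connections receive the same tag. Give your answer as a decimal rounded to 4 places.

It's easier to compute the probability that all 31 are distinct.
P(all distinct) = 400/400 · 399/400 · ··· · 370/400 ≈ 0.3032.
So the probability of at least one match is 1 − 0.3032 = 0.6968.

0.6968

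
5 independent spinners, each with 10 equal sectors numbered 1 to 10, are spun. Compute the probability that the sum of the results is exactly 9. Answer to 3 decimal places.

There are 10^5 = 100000 equally likely outcomes.
The number of ordered 5-tuples from {1,…,10} summing to 9 is 70.
P(sum = 9) = 70/100000 = 7/10000 ≈ 0.001.

0.001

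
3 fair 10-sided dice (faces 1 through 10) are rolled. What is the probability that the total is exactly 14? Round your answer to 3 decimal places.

0.069

There are 10^3 = 1000 equally likely outcomes.
The number of ordered 3-tuples from {1,…,10} summing to 14 is 69.
P(sum = 14) = 69/1000 ≈ 0.069.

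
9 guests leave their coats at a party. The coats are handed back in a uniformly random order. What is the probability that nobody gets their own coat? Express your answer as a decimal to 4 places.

This is the derangement probability: permutations of 9 with no fixed point.
D(9) = 9! · (1 − 1/1! + 1/2! − ··· + (−1)^9/9!) = 133496.
P = 133496/362880 = 16687/45360 ≈ 0.3679.

0.3679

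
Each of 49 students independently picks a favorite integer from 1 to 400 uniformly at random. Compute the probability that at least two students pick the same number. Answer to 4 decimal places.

It's easier to compute the probability that all 49 are distinct.
P(all distinct) = 400/400 · 399/400 · ··· · 352/400 ≈ 0.0466.
So the probability of at least one match is 1 − 0.0466 = 0.9534.

0.9534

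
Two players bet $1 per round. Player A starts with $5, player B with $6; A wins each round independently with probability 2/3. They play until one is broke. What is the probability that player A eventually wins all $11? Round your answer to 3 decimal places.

Let r = q/p = (1/3)/(2/3) = 1/2. The recurrence P(i) = p·P(i+1) + q·P(i−1) with P(0)=0, P(11)=1 gives P(i) = (1 − r^i)/(1 − r^11).
P(5) = (1 − (1/2)^5) / (1 − (1/2)^11) = 1984/2047 ≈ 0.969.

0.969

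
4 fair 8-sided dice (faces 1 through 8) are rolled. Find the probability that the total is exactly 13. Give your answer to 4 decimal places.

0.0498

There are 8^4 = 4096 equally likely outcomes.
The number of ordered 4-tuples from {1,…,8} summing to 13 is 204.
P(sum = 13) = 204/4096 = 51/1024 ≈ 0.0498.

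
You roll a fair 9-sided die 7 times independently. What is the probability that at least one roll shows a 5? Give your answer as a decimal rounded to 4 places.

0.5615

P(no roll shows a 5) = (8/9)^7 ≈ 0.4385.
P(at least one) = 1 − 0.4385 = 0.5615.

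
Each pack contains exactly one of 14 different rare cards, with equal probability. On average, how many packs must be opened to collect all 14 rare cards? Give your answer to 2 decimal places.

45.52

After i distinct types are collected, each trial gives a new one with probability (14−i)/14, so the expected wait for the next new type is 14/(14−i).
E = 14/14 + 14/13 + 14/12 + 14/11 + 14/10 + 14/9 + 14/8 + 14/7 + 14/6 + 14/5 + 14/4 + 14/3 + 14/2 + 14/1 = 1171733/25740 ≈ 45.52.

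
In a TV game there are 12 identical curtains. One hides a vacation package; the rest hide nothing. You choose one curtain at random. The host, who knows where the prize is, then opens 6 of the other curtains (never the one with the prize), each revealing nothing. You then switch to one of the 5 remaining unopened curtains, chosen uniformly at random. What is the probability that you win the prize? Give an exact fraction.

Your original curtain holds the prize with probability 1/12, so the other 11 collectively hold it with probability 11/12.
The host can always find 6 empty curtains to open, so the reveals don't change that 11/12; it is now spread over the 5 remaining unopened curtains.
P(win by switching) = (11/12) · (1/5) = 11/60.

11/60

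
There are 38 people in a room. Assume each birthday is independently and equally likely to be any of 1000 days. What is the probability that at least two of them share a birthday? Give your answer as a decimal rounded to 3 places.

0.509

It's easier to compute the probability that all 38 are distinct.
P(all distinct) = 1000/1000 · 999/1000 · ··· · 963/1000 ≈ 0.491.
So the probability of at least one match is 1 − 0.491 = 0.509.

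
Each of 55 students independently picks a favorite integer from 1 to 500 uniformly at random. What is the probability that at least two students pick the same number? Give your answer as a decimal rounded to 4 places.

It's easier to compute the probability that all 55 are distinct.
P(all distinct) = 500/500 · 499/500 · ··· · 446/500 ≈ 0.0458.
So the probability of at least one match is 1 − 0.0458 = 0.9542.

0.9542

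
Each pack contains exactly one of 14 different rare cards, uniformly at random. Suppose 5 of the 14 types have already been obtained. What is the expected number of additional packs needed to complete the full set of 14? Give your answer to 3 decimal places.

Starting from 5 distinct types, each trial gives a new one with probability (14−i)/14 when i types are held, so the wait for the next new type is 14/(14−i).
E = 14/9 + 14/8 + 14/7 + 14/6 + 14/5 + 14/4 + 14/3 + 14/2 + 14/1 = 7129/180 ≈ 39.606.

39.606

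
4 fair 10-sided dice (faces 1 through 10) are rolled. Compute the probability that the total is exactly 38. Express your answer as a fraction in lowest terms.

1/1000

There are 10^4 = 10000 equally likely outcomes.
The number of ordered 4-tuples from {1,…,10} summing to 38 is 10.
P(sum = 38) = 10/10000 = 1/1000.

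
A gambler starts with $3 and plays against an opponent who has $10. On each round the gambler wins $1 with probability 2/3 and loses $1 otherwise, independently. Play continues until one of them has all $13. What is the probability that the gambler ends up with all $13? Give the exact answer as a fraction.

7168/8191

Let r = q/p = (1/3)/(2/3) = 1/2. The recurrence P(i) = p·P(i+1) + q·P(i−1) with P(0)=0, P(13)=1 gives P(i) = (1 − r^i)/(1 − r^13).
P(3) = (1 − (1/2)^3) / (1 − (1/2)^13) = 7168/8191.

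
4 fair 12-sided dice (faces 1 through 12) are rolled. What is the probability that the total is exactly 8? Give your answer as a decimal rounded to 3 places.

There are 12^4 = 20736 equally likely outcomes.
The number of ordered 4-tuples from {1,…,12} summing to 8 is 35.
P(sum = 8) = 35/20736 ≈ 0.002.

0.002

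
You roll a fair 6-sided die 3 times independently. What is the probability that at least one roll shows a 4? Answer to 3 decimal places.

0.421

P(no roll shows a 4) = (5/6)^3 ≈ 0.579.
P(at least one) = 1 − 0.579 = 0.421.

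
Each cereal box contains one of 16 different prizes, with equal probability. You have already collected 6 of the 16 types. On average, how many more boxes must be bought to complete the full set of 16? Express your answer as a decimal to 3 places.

46.863

Starting from 6 distinct types, each trial gives a new one with probability (16−i)/16 when i types are held, so the wait for the next new type is 16/(16−i).
E = 16/10 + 16/9 + 16/8 + 16/7 + 16/6 + 16/5 + 16/4 + 16/3 + 16/2 + 16/1 = 14762/315 ≈ 46.863.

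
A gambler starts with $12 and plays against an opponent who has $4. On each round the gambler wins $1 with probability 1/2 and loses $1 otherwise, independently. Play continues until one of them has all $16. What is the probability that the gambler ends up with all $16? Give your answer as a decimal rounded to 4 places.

0.7500

With a fair step, P(i) = ½P(i−1) + ½P(i+1) with P(0)=0, P(16)=1 has the linear solution P(i) = i/16.
P(12) = 12/16 = 3/4 ≈ 0.7500.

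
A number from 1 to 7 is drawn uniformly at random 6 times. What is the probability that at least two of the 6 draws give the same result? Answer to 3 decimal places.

P(all 6 different) = 7/7 · 6/7 · ··· · 2/7 ≈ 0.043.
P(at least two equal) = 1 − 0.043 = 0.957.

0.957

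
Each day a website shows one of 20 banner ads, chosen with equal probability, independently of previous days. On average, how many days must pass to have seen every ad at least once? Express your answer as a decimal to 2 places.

After i distinct types are collected, each trial gives a new one with probability (20−i)/20, so the expected wait for the next new type is 20/(20−i).
E = 20/20 + 20/19 + 20/18 + 20/17 + 20/16 + 20/15 + 20/14 + 20/13 + 20/12 + 20/11 + 20/10 + 20/9 + 20/8 + 20/7 + 20/6 + 20/5 + 20/4 + 20/3 + 20/2 + 20/1 = 279175675/3879876 ≈ 71.95.

71.95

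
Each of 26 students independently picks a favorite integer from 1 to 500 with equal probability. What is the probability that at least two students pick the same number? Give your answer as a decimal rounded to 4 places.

0.4838

It's easier to compute the probability that all 26 are distinct.
P(all distinct) = 500/500 · 499/500 · ··· · 475/500 ≈ 0.5162.
So the probability of at least one match is 1 − 0.5162 = 0.4838.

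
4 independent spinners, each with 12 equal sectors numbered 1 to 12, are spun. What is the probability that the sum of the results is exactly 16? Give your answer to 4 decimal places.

There are 12^4 = 20736 equally likely outcomes.
The number of ordered 4-tuples from {1,…,12} summing to 16 is 451.
P(sum = 16) = 451/20736 ≈ 0.0217.

0.0217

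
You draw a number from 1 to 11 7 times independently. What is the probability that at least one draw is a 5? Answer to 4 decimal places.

P(no draw is a 5) = (10/11)^7 ≈ 0.5132.
P(at least one) = 1 − 0.5132 = 0.4868.

0.4868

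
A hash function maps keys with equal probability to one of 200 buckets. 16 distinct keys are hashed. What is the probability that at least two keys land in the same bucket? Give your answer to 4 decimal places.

0.4600

It's easier to compute the probability that all 16 are distinct.
P(all distinct) = 200/200 · 199/200 · ··· · 185/200 ≈ 0.5400.
So the probability of at least one match is 1 − 0.5400 = 0.4600.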